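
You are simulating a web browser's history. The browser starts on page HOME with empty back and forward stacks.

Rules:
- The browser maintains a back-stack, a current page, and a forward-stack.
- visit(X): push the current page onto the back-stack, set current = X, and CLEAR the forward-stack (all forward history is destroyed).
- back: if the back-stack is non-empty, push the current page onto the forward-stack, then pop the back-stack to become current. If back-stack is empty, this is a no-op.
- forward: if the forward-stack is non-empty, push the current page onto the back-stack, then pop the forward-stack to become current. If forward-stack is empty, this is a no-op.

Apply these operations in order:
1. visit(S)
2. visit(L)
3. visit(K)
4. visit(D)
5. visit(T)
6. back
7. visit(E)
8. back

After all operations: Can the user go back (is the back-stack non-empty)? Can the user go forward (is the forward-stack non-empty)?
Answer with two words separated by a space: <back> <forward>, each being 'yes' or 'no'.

Answer: yes yes

Derivation:
After 1 (visit(S)): cur=S back=1 fwd=0
After 2 (visit(L)): cur=L back=2 fwd=0
After 3 (visit(K)): cur=K back=3 fwd=0
After 4 (visit(D)): cur=D back=4 fwd=0
After 5 (visit(T)): cur=T back=5 fwd=0
After 6 (back): cur=D back=4 fwd=1
After 7 (visit(E)): cur=E back=5 fwd=0
After 8 (back): cur=D back=4 fwd=1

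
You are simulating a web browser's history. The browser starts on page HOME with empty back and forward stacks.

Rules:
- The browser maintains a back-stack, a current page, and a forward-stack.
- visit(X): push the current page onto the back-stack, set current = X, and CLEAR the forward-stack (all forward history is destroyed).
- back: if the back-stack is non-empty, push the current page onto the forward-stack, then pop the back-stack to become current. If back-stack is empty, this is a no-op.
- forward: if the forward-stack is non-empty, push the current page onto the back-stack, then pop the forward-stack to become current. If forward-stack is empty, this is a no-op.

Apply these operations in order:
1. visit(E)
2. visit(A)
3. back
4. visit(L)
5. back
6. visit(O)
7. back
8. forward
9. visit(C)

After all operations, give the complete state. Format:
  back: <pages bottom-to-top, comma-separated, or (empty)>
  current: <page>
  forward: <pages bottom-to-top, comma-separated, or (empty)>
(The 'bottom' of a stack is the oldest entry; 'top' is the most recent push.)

After 1 (visit(E)): cur=E back=1 fwd=0
After 2 (visit(A)): cur=A back=2 fwd=0
After 3 (back): cur=E back=1 fwd=1
After 4 (visit(L)): cur=L back=2 fwd=0
After 5 (back): cur=E back=1 fwd=1
After 6 (visit(O)): cur=O back=2 fwd=0
After 7 (back): cur=E back=1 fwd=1
After 8 (forward): cur=O back=2 fwd=0
After 9 (visit(C)): cur=C back=3 fwd=0

Answer: back: HOME,E,O
current: C
forward: (empty)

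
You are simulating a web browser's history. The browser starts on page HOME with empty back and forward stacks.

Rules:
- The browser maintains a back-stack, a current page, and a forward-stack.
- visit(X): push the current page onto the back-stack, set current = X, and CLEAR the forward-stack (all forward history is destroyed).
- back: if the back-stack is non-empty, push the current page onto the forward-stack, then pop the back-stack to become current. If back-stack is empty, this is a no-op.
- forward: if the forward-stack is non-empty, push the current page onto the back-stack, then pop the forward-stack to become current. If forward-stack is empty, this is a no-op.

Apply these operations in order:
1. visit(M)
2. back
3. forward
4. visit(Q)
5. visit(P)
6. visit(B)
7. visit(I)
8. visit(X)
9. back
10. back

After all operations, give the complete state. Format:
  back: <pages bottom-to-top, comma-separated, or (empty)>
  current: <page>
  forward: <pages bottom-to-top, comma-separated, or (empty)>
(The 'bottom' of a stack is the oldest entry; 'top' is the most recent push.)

After 1 (visit(M)): cur=M back=1 fwd=0
After 2 (back): cur=HOME back=0 fwd=1
After 3 (forward): cur=M back=1 fwd=0
After 4 (visit(Q)): cur=Q back=2 fwd=0
After 5 (visit(P)): cur=P back=3 fwd=0
After 6 (visit(B)): cur=B back=4 fwd=0
After 7 (visit(I)): cur=I back=5 fwd=0
After 8 (visit(X)): cur=X back=6 fwd=0
After 9 (back): cur=I back=5 fwd=1
After 10 (back): cur=B back=4 fwd=2

Answer: back: HOME,M,Q,P
current: B
forward: X,I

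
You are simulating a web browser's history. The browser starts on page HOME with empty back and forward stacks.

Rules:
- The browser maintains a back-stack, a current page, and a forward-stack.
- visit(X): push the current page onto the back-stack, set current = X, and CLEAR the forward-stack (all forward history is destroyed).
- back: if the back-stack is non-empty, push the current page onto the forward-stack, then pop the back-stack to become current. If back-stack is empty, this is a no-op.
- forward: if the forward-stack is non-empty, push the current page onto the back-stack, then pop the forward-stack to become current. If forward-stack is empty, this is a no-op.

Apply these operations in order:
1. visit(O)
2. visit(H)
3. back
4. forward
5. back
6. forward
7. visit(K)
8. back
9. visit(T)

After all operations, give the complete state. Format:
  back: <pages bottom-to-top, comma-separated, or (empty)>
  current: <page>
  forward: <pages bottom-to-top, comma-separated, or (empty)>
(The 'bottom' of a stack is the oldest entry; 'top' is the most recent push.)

After 1 (visit(O)): cur=O back=1 fwd=0
After 2 (visit(H)): cur=H back=2 fwd=0
After 3 (back): cur=O back=1 fwd=1
After 4 (forward): cur=H back=2 fwd=0
After 5 (back): cur=O back=1 fwd=1
After 6 (forward): cur=H back=2 fwd=0
After 7 (visit(K)): cur=K back=3 fwd=0
After 8 (back): cur=H back=2 fwd=1
After 9 (visit(T)): cur=T back=3 fwd=0

Answer: back: HOME,O,H
current: T
forward: (empty)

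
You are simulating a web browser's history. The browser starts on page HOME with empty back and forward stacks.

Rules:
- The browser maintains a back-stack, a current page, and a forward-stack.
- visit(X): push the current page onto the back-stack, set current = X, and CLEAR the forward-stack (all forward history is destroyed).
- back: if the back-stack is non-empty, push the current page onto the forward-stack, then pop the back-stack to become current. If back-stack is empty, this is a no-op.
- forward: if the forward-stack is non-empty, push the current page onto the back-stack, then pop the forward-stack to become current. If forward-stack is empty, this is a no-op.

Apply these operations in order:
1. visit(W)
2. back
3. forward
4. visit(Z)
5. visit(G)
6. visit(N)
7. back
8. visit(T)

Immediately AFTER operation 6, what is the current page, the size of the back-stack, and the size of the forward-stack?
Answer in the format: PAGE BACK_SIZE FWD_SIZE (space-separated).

After 1 (visit(W)): cur=W back=1 fwd=0
After 2 (back): cur=HOME back=0 fwd=1
After 3 (forward): cur=W back=1 fwd=0
After 4 (visit(Z)): cur=Z back=2 fwd=0
After 5 (visit(G)): cur=G back=3 fwd=0
After 6 (visit(N)): cur=N back=4 fwd=0

N 4 0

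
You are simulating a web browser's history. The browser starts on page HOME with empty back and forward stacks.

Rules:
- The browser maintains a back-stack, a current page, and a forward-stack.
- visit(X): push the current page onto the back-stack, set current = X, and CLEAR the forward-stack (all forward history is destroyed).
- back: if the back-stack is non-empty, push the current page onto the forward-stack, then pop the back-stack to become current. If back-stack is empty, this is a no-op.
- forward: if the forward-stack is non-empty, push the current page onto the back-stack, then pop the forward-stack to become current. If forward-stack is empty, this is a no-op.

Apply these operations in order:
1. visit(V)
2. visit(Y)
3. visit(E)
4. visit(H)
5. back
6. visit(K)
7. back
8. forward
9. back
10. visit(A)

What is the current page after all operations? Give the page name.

Answer: A

Derivation:
After 1 (visit(V)): cur=V back=1 fwd=0
After 2 (visit(Y)): cur=Y back=2 fwd=0
After 3 (visit(E)): cur=E back=3 fwd=0
After 4 (visit(H)): cur=H back=4 fwd=0
After 5 (back): cur=E back=3 fwd=1
After 6 (visit(K)): cur=K back=4 fwd=0
After 7 (back): cur=E back=3 fwd=1
After 8 (forward): cur=K back=4 fwd=0
After 9 (back): cur=E back=3 fwd=1
After 10 (visit(A)): cur=A back=4 fwd=0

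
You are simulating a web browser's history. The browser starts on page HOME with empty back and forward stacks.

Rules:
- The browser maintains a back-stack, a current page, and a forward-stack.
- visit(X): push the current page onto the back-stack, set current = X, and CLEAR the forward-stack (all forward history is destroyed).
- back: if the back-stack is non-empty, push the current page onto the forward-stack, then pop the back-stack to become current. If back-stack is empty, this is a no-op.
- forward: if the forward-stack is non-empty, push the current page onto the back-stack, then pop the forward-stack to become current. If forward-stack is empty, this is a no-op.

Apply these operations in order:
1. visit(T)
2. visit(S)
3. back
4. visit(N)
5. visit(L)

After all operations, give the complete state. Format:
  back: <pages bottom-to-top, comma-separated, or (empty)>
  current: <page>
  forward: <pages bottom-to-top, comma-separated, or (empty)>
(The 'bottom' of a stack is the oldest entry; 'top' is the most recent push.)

After 1 (visit(T)): cur=T back=1 fwd=0
After 2 (visit(S)): cur=S back=2 fwd=0
After 3 (back): cur=T back=1 fwd=1
After 4 (visit(N)): cur=N back=2 fwd=0
After 5 (visit(L)): cur=L back=3 fwd=0

Answer: back: HOME,T,N
current: L
forward: (empty)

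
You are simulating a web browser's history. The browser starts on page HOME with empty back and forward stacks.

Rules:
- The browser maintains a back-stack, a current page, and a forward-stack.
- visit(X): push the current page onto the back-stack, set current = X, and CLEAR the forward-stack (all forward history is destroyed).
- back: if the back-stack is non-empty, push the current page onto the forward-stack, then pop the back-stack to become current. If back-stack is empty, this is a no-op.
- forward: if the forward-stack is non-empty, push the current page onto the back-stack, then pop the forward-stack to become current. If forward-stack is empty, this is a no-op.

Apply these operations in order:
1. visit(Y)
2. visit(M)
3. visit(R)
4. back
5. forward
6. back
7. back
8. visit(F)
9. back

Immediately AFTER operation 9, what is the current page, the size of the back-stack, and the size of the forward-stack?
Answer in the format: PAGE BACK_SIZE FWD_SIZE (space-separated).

After 1 (visit(Y)): cur=Y back=1 fwd=0
After 2 (visit(M)): cur=M back=2 fwd=0
After 3 (visit(R)): cur=R back=3 fwd=0
After 4 (back): cur=M back=2 fwd=1
After 5 (forward): cur=R back=3 fwd=0
After 6 (back): cur=M back=2 fwd=1
After 7 (back): cur=Y back=1 fwd=2
After 8 (visit(F)): cur=F back=2 fwd=0
After 9 (back): cur=Y back=1 fwd=1

Y 1 1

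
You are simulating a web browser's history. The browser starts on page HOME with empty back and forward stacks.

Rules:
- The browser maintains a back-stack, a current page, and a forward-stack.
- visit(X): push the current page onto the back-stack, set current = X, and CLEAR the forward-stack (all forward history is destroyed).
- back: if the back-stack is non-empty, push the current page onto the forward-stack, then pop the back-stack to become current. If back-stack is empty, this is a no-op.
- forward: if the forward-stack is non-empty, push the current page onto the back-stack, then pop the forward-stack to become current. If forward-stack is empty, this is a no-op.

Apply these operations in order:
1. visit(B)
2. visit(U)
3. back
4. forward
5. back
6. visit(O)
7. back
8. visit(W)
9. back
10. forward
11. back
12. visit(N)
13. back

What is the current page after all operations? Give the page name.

Answer: B

Derivation:
After 1 (visit(B)): cur=B back=1 fwd=0
After 2 (visit(U)): cur=U back=2 fwd=0
After 3 (back): cur=B back=1 fwd=1
After 4 (forward): cur=U back=2 fwd=0
After 5 (back): cur=B back=1 fwd=1
After 6 (visit(O)): cur=O back=2 fwd=0
After 7 (back): cur=B back=1 fwd=1
After 8 (visit(W)): cur=W back=2 fwd=0
After 9 (back): cur=B back=1 fwd=1
After 10 (forward): cur=W back=2 fwd=0
After 11 (back): cur=B back=1 fwd=1
After 12 (visit(N)): cur=N back=2 fwd=0
After 13 (back): cur=B back=1 fwd=1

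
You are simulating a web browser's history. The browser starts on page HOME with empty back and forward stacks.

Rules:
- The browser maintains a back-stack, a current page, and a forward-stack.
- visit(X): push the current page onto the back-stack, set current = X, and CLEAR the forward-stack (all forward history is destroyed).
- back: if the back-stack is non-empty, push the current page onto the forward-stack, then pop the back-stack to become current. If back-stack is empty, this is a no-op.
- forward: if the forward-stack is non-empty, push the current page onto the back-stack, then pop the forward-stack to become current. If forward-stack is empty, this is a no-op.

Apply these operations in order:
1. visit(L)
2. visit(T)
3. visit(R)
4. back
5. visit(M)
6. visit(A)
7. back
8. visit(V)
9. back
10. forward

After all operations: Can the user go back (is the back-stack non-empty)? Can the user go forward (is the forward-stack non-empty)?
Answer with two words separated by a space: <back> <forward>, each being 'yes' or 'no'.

Answer: yes no

Derivation:
After 1 (visit(L)): cur=L back=1 fwd=0
After 2 (visit(T)): cur=T back=2 fwd=0
After 3 (visit(R)): cur=R back=3 fwd=0
After 4 (back): cur=T back=2 fwd=1
After 5 (visit(M)): cur=M back=3 fwd=0
After 6 (visit(A)): cur=A back=4 fwd=0
After 7 (back): cur=M back=3 fwd=1
After 8 (visit(V)): cur=V back=4 fwd=0
After 9 (back): cur=M back=3 fwd=1
After 10 (forward): cur=V back=4 fwd=0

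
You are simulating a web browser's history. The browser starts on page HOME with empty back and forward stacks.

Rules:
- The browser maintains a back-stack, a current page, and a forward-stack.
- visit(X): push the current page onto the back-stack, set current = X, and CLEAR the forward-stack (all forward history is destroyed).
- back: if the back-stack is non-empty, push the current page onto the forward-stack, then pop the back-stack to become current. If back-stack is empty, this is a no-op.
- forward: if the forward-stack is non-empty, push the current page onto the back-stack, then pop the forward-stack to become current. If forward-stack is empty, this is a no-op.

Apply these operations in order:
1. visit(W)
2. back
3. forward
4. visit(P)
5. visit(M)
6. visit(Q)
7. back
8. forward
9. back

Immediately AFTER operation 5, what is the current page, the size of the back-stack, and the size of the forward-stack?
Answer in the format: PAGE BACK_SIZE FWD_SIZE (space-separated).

After 1 (visit(W)): cur=W back=1 fwd=0
After 2 (back): cur=HOME back=0 fwd=1
After 3 (forward): cur=W back=1 fwd=0
After 4 (visit(P)): cur=P back=2 fwd=0
After 5 (visit(M)): cur=M back=3 fwd=0

M 3 0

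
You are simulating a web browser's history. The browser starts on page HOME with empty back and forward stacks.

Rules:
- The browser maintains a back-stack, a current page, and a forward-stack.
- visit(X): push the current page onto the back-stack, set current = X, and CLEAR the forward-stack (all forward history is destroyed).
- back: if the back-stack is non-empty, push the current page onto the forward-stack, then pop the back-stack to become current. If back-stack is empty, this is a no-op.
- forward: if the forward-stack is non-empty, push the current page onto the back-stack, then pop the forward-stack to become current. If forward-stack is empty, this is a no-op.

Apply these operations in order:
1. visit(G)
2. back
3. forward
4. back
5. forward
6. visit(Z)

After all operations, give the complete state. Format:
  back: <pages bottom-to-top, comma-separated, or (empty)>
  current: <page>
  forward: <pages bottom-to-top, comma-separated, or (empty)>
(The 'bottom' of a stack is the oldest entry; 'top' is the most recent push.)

Answer: back: HOME,G
current: Z
forward: (empty)

Derivation:
After 1 (visit(G)): cur=G back=1 fwd=0
After 2 (back): cur=HOME back=0 fwd=1
After 3 (forward): cur=G back=1 fwd=0
After 4 (back): cur=HOME back=0 fwd=1
After 5 (forward): cur=G back=1 fwd=0
After 6 (visit(Z)): cur=Z back=2 fwd=0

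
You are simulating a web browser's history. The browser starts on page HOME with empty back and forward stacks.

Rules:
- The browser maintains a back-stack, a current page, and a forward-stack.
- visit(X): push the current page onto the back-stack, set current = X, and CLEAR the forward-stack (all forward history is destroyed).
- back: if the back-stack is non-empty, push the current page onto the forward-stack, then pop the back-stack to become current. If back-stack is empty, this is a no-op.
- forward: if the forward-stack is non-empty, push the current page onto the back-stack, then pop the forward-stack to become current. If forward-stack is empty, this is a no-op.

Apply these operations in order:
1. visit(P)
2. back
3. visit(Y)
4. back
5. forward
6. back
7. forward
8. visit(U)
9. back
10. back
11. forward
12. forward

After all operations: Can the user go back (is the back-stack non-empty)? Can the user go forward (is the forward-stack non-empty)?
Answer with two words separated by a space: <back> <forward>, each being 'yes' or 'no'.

After 1 (visit(P)): cur=P back=1 fwd=0
After 2 (back): cur=HOME back=0 fwd=1
After 3 (visit(Y)): cur=Y back=1 fwd=0
After 4 (back): cur=HOME back=0 fwd=1
After 5 (forward): cur=Y back=1 fwd=0
After 6 (back): cur=HOME back=0 fwd=1
After 7 (forward): cur=Y back=1 fwd=0
After 8 (visit(U)): cur=U back=2 fwd=0
After 9 (back): cur=Y back=1 fwd=1
After 10 (back): cur=HOME back=0 fwd=2
After 11 (forward): cur=Y back=1 fwd=1
After 12 (forward): cur=U back=2 fwd=0

Answer: yes no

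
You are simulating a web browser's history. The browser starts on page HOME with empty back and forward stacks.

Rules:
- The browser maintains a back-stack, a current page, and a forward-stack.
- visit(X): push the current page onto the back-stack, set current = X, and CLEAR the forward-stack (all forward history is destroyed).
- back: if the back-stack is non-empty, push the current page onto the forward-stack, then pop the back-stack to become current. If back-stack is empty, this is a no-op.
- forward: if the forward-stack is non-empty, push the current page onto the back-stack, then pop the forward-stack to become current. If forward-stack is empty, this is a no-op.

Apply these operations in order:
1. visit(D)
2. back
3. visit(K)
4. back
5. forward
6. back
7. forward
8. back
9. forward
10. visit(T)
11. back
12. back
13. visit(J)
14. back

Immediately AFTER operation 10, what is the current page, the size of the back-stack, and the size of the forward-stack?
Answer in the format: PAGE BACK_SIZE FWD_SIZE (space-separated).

After 1 (visit(D)): cur=D back=1 fwd=0
After 2 (back): cur=HOME back=0 fwd=1
After 3 (visit(K)): cur=K back=1 fwd=0
After 4 (back): cur=HOME back=0 fwd=1
After 5 (forward): cur=K back=1 fwd=0
After 6 (back): cur=HOME back=0 fwd=1
After 7 (forward): cur=K back=1 fwd=0
After 8 (back): cur=HOME back=0 fwd=1
After 9 (forward): cur=K back=1 fwd=0
After 10 (visit(T)): cur=T back=2 fwd=0

T 2 0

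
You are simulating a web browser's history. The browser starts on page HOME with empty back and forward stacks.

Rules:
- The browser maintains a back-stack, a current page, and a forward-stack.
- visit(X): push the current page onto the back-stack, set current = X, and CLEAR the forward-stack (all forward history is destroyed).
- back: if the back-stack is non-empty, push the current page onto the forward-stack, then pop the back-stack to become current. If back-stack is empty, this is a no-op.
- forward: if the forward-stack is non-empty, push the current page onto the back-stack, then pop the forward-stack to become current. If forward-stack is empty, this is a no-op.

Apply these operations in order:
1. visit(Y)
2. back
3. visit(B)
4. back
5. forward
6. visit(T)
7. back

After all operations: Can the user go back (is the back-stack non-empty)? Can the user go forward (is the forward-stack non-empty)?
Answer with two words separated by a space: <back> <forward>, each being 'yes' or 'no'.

Answer: yes yes

Derivation:
After 1 (visit(Y)): cur=Y back=1 fwd=0
After 2 (back): cur=HOME back=0 fwd=1
After 3 (visit(B)): cur=B back=1 fwd=0
After 4 (back): cur=HOME back=0 fwd=1
After 5 (forward): cur=B back=1 fwd=0
After 6 (visit(T)): cur=T back=2 fwd=0
After 7 (back): cur=B back=1 fwd=1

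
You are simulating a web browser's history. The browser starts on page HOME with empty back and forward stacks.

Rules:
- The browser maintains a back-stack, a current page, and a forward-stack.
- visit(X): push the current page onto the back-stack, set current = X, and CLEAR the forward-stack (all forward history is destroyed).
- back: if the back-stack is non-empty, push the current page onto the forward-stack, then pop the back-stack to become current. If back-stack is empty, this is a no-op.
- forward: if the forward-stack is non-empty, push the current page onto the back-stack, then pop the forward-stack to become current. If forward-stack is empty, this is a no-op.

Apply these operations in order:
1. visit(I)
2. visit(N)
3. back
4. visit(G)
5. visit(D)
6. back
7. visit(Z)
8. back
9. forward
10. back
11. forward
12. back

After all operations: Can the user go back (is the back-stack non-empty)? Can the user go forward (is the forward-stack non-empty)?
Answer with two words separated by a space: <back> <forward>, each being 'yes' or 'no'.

After 1 (visit(I)): cur=I back=1 fwd=0
After 2 (visit(N)): cur=N back=2 fwd=0
After 3 (back): cur=I back=1 fwd=1
After 4 (visit(G)): cur=G back=2 fwd=0
After 5 (visit(D)): cur=D back=3 fwd=0
After 6 (back): cur=G back=2 fwd=1
After 7 (visit(Z)): cur=Z back=3 fwd=0
After 8 (back): cur=G back=2 fwd=1
After 9 (forward): cur=Z back=3 fwd=0
After 10 (back): cur=G back=2 fwd=1
After 11 (forward): cur=Z back=3 fwd=0
After 12 (back): cur=G back=2 fwd=1

Answer: yes yes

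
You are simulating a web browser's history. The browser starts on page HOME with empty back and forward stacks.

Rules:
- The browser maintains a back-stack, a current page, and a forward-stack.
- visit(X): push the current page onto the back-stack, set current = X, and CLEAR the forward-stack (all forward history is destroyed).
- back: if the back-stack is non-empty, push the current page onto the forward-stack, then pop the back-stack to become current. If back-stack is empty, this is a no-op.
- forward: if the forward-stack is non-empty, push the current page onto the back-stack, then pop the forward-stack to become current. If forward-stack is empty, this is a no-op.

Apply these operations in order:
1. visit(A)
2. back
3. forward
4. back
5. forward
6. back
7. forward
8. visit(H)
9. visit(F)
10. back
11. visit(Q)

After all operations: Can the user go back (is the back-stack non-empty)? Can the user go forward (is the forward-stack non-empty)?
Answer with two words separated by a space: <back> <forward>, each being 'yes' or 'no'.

Answer: yes no

Derivation:
After 1 (visit(A)): cur=A back=1 fwd=0
After 2 (back): cur=HOME back=0 fwd=1
After 3 (forward): cur=A back=1 fwd=0
After 4 (back): cur=HOME back=0 fwd=1
After 5 (forward): cur=A back=1 fwd=0
After 6 (back): cur=HOME back=0 fwd=1
After 7 (forward): cur=A back=1 fwd=0
After 8 (visit(H)): cur=H back=2 fwd=0
After 9 (visit(F)): cur=F back=3 fwd=0
After 10 (back): cur=H back=2 fwd=1
After 11 (visit(Q)): cur=Q back=3 fwd=0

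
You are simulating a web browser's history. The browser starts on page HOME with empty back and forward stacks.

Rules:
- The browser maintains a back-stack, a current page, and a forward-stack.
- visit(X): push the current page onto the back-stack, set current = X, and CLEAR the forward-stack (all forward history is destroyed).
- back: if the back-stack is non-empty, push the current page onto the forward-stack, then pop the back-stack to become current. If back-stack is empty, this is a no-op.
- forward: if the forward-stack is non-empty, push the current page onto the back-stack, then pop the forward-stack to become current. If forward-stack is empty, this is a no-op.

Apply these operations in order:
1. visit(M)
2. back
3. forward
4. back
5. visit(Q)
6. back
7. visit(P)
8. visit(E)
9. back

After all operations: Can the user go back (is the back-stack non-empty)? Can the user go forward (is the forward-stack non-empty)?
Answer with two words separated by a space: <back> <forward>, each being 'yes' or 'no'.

Answer: yes yes

Derivation:
After 1 (visit(M)): cur=M back=1 fwd=0
After 2 (back): cur=HOME back=0 fwd=1
After 3 (forward): cur=M back=1 fwd=0
After 4 (back): cur=HOME back=0 fwd=1
After 5 (visit(Q)): cur=Q back=1 fwd=0
After 6 (back): cur=HOME back=0 fwd=1
After 7 (visit(P)): cur=P back=1 fwd=0
After 8 (visit(E)): cur=E back=2 fwd=0
After 9 (back): cur=P back=1 fwd=1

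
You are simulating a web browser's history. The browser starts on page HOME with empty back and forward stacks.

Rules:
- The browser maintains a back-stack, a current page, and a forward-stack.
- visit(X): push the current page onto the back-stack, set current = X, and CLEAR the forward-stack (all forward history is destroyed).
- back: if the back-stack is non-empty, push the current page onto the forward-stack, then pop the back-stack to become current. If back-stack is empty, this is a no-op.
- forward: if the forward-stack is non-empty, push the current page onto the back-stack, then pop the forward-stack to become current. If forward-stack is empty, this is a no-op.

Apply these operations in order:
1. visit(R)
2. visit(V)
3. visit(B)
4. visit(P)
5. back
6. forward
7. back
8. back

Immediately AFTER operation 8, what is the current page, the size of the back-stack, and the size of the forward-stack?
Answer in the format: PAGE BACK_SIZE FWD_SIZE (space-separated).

After 1 (visit(R)): cur=R back=1 fwd=0
After 2 (visit(V)): cur=V back=2 fwd=0
After 3 (visit(B)): cur=B back=3 fwd=0
After 4 (visit(P)): cur=P back=4 fwd=0
After 5 (back): cur=B back=3 fwd=1
After 6 (forward): cur=P back=4 fwd=0
After 7 (back): cur=B back=3 fwd=1
After 8 (back): cur=V back=2 fwd=2

V 2 2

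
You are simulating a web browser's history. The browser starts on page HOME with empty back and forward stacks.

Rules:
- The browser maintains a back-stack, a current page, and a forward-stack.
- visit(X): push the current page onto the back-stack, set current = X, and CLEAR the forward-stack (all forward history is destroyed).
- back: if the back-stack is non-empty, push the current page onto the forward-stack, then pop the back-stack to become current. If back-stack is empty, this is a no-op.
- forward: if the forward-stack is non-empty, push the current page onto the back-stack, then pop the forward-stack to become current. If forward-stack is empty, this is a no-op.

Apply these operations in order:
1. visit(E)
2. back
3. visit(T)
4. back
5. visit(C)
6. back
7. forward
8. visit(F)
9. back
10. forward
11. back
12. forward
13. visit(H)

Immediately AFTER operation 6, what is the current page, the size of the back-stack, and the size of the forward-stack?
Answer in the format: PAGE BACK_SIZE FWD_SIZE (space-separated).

After 1 (visit(E)): cur=E back=1 fwd=0
After 2 (back): cur=HOME back=0 fwd=1
After 3 (visit(T)): cur=T back=1 fwd=0
After 4 (back): cur=HOME back=0 fwd=1
After 5 (visit(C)): cur=C back=1 fwd=0
After 6 (back): cur=HOME back=0 fwd=1

HOME 0 1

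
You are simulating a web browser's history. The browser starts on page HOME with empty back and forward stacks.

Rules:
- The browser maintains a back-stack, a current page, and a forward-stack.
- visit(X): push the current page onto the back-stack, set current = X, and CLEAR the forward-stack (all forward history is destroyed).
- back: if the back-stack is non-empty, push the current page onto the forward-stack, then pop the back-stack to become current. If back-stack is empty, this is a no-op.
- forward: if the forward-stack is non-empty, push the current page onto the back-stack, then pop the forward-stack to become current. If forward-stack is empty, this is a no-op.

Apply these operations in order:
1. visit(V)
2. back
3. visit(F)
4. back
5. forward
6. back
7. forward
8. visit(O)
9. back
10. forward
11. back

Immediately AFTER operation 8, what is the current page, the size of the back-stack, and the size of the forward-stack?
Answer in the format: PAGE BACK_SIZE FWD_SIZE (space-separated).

After 1 (visit(V)): cur=V back=1 fwd=0
After 2 (back): cur=HOME back=0 fwd=1
After 3 (visit(F)): cur=F back=1 fwd=0
After 4 (back): cur=HOME back=0 fwd=1
After 5 (forward): cur=F back=1 fwd=0
After 6 (back): cur=HOME back=0 fwd=1
After 7 (forward): cur=F back=1 fwd=0
After 8 (visit(O)): cur=O back=2 fwd=0

O 2 0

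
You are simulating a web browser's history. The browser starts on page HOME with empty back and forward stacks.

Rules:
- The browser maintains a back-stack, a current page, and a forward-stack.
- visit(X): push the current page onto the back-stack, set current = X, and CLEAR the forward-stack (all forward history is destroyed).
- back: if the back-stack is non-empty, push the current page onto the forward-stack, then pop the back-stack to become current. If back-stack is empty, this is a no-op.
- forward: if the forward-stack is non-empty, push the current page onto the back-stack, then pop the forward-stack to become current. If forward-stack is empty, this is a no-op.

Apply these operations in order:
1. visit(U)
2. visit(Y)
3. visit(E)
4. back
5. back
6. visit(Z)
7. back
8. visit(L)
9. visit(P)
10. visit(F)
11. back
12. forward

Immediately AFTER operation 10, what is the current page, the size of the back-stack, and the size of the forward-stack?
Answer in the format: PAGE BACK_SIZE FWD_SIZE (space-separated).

After 1 (visit(U)): cur=U back=1 fwd=0
After 2 (visit(Y)): cur=Y back=2 fwd=0
After 3 (visit(E)): cur=E back=3 fwd=0
After 4 (back): cur=Y back=2 fwd=1
After 5 (back): cur=U back=1 fwd=2
After 6 (visit(Z)): cur=Z back=2 fwd=0
After 7 (back): cur=U back=1 fwd=1
After 8 (visit(L)): cur=L back=2 fwd=0
After 9 (visit(P)): cur=P back=3 fwd=0
After 10 (visit(F)): cur=F back=4 fwd=0

F 4 0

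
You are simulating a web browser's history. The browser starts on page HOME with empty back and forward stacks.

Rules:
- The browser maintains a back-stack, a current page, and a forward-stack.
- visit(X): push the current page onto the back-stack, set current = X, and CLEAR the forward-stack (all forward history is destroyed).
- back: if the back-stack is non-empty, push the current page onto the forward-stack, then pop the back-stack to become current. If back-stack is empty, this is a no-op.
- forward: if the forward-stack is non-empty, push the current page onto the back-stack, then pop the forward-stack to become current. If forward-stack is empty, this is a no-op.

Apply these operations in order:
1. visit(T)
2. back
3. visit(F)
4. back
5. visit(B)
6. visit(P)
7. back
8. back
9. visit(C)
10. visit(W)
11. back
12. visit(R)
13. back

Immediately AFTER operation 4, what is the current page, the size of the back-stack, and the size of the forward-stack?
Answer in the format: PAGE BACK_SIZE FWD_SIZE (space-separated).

After 1 (visit(T)): cur=T back=1 fwd=0
After 2 (back): cur=HOME back=0 fwd=1
After 3 (visit(F)): cur=F back=1 fwd=0
After 4 (back): cur=HOME back=0 fwd=1

HOME 0 1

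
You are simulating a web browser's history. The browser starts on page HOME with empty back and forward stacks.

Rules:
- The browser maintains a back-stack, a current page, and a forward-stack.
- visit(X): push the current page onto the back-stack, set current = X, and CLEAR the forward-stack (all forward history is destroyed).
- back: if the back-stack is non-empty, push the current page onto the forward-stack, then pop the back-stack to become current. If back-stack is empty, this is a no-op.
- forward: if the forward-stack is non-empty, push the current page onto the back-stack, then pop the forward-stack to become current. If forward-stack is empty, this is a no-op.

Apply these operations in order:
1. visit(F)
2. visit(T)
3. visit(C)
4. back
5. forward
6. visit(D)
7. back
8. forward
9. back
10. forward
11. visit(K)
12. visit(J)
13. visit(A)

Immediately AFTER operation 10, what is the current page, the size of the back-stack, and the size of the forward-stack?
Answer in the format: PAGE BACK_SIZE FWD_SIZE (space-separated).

After 1 (visit(F)): cur=F back=1 fwd=0
After 2 (visit(T)): cur=T back=2 fwd=0
After 3 (visit(C)): cur=C back=3 fwd=0
After 4 (back): cur=T back=2 fwd=1
After 5 (forward): cur=C back=3 fwd=0
After 6 (visit(D)): cur=D back=4 fwd=0
After 7 (back): cur=C back=3 fwd=1
After 8 (forward): cur=D back=4 fwd=0
After 9 (back): cur=C back=3 fwd=1
After 10 (forward): cur=D back=4 fwd=0

D 4 0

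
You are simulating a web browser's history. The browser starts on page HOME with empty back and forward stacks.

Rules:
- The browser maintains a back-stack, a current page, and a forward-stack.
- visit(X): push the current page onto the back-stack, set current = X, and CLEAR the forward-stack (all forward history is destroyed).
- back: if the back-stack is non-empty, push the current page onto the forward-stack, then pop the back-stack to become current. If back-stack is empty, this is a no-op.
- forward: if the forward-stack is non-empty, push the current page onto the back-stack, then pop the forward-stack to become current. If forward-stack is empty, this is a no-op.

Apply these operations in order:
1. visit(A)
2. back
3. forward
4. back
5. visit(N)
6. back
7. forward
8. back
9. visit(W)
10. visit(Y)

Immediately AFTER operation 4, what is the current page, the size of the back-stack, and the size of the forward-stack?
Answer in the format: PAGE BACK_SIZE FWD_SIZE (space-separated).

After 1 (visit(A)): cur=A back=1 fwd=0
After 2 (back): cur=HOME back=0 fwd=1
After 3 (forward): cur=A back=1 fwd=0
After 4 (back): cur=HOME back=0 fwd=1

HOME 0 1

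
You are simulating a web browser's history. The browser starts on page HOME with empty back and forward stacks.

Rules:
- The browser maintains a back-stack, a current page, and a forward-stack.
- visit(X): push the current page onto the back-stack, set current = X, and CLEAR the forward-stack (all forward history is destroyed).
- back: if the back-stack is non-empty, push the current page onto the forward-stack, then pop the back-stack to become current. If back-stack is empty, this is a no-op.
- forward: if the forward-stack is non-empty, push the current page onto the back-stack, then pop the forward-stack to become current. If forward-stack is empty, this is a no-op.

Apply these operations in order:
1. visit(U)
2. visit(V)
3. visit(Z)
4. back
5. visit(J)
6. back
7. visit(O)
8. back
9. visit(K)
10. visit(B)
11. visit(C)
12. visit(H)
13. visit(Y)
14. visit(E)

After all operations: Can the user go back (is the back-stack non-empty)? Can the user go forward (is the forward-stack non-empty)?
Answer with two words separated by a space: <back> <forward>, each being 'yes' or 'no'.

After 1 (visit(U)): cur=U back=1 fwd=0
After 2 (visit(V)): cur=V back=2 fwd=0
After 3 (visit(Z)): cur=Z back=3 fwd=0
After 4 (back): cur=V back=2 fwd=1
After 5 (visit(J)): cur=J back=3 fwd=0
After 6 (back): cur=V back=2 fwd=1
After 7 (visit(O)): cur=O back=3 fwd=0
After 8 (back): cur=V back=2 fwd=1
After 9 (visit(K)): cur=K back=3 fwd=0
After 10 (visit(B)): cur=B back=4 fwd=0
After 11 (visit(C)): cur=C back=5 fwd=0
After 12 (visit(H)): cur=H back=6 fwd=0
After 13 (visit(Y)): cur=Y back=7 fwd=0
After 14 (visit(E)): cur=E back=8 fwd=0

Answer: yes no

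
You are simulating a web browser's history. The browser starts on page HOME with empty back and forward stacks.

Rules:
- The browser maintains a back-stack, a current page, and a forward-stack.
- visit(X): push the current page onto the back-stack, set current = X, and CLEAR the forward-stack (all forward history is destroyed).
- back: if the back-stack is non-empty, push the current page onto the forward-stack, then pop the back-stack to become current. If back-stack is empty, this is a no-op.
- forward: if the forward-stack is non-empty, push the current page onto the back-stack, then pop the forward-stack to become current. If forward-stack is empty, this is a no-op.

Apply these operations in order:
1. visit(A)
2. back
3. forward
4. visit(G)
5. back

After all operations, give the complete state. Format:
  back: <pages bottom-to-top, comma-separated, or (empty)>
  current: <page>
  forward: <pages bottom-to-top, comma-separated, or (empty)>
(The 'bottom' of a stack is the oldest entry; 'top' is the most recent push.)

Answer: back: HOME
current: A
forward: G

Derivation:
After 1 (visit(A)): cur=A back=1 fwd=0
After 2 (back): cur=HOME back=0 fwd=1
After 3 (forward): cur=A back=1 fwd=0
After 4 (visit(G)): cur=G back=2 fwd=0
After 5 (back): cur=A back=1 fwd=1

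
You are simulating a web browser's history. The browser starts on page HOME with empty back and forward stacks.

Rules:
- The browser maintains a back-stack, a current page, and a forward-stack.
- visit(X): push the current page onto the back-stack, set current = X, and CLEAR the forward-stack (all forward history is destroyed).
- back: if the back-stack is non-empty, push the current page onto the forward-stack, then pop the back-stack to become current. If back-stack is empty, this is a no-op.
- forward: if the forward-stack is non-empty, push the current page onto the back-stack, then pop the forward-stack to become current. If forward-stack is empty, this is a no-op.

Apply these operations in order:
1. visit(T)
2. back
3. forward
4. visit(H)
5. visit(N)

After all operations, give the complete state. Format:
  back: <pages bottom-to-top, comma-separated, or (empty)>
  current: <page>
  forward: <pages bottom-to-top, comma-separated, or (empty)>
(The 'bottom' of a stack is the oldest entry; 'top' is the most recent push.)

After 1 (visit(T)): cur=T back=1 fwd=0
After 2 (back): cur=HOME back=0 fwd=1
After 3 (forward): cur=T back=1 fwd=0
After 4 (visit(H)): cur=H back=2 fwd=0
After 5 (visit(N)): cur=N back=3 fwd=0

Answer: back: HOME,T,H
current: N
forward: (empty)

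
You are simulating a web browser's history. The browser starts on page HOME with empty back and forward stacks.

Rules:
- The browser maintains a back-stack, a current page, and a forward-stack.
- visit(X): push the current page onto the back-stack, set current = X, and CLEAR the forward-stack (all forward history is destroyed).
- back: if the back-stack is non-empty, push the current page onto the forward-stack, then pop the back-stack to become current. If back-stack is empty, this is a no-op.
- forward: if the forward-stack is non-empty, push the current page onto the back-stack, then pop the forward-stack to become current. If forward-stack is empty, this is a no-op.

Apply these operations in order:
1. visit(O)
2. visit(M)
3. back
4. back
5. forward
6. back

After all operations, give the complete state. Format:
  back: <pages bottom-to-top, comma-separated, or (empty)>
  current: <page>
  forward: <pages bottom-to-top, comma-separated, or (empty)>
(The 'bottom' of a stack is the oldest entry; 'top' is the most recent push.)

After 1 (visit(O)): cur=O back=1 fwd=0
After 2 (visit(M)): cur=M back=2 fwd=0
After 3 (back): cur=O back=1 fwd=1
After 4 (back): cur=HOME back=0 fwd=2
After 5 (forward): cur=O back=1 fwd=1
After 6 (back): cur=HOME back=0 fwd=2

Answer: back: (empty)
current: HOME
forward: M,O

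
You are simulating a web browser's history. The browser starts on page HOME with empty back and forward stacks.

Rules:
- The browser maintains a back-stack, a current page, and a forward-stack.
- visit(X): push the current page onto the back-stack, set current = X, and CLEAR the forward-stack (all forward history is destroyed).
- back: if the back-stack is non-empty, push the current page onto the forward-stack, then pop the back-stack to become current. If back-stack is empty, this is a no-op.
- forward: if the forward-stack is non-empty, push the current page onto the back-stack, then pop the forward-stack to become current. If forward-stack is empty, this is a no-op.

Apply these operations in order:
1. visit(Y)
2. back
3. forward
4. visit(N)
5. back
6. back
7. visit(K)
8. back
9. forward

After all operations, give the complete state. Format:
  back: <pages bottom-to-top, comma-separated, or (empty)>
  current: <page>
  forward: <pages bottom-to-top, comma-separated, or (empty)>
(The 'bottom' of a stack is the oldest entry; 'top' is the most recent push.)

Answer: back: HOME
current: K
forward: (empty)

Derivation:
After 1 (visit(Y)): cur=Y back=1 fwd=0
After 2 (back): cur=HOME back=0 fwd=1
After 3 (forward): cur=Y back=1 fwd=0
After 4 (visit(N)): cur=N back=2 fwd=0
After 5 (back): cur=Y back=1 fwd=1
After 6 (back): cur=HOME back=0 fwd=2
After 7 (visit(K)): cur=K back=1 fwd=0
After 8 (back): cur=HOME back=0 fwd=1
After 9 (forward): cur=K back=1 fwd=0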